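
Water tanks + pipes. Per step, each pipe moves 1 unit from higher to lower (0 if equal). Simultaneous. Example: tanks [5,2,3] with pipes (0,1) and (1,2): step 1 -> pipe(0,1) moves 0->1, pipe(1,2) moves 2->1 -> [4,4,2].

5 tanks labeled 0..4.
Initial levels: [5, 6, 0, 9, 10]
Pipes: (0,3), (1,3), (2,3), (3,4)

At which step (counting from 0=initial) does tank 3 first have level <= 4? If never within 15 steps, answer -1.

Step 1: flows [3->0,3->1,3->2,4->3] -> levels [6 7 1 7 9]
Step 2: flows [3->0,1=3,3->2,4->3] -> levels [7 7 2 6 8]
Step 3: flows [0->3,1->3,3->2,4->3] -> levels [6 6 3 8 7]
Step 4: flows [3->0,3->1,3->2,3->4] -> levels [7 7 4 4 8]
Tank 3 first reaches <=4 at step 4

Answer: 4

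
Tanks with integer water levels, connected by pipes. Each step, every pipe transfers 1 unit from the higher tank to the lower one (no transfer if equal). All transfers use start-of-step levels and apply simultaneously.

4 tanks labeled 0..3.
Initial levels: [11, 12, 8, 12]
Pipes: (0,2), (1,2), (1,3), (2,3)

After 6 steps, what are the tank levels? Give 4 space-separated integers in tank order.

Step 1: flows [0->2,1->2,1=3,3->2] -> levels [10 11 11 11]
Step 2: flows [2->0,1=2,1=3,2=3] -> levels [11 11 10 11]
Step 3: flows [0->2,1->2,1=3,3->2] -> levels [10 10 13 10]
Step 4: flows [2->0,2->1,1=3,2->3] -> levels [11 11 10 11]
  -> period-2 cycle: step 4 state = step 2 state
  -> state at step 6: (6-2) mod 2 = 0, same as step 2 -> [11 11 10 11]

Answer: 11 11 10 11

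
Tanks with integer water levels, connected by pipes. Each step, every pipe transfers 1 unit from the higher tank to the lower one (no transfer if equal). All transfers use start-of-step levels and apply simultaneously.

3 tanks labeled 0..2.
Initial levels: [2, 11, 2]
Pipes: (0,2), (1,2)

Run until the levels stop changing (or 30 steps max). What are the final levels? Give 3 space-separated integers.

Answer: 5 5 5

Derivation:
Step 1: flows [0=2,1->2] -> levels [2 10 3]
Step 2: flows [2->0,1->2] -> levels [3 9 3]
Step 3: flows [0=2,1->2] -> levels [3 8 4]
Step 4: flows [2->0,1->2] -> levels [4 7 4]
Step 5: flows [0=2,1->2] -> levels [4 6 5]
Step 6: flows [2->0,1->2] -> levels [5 5 5]
Step 7: flows [0=2,1=2] -> levels [5 5 5]
  -> stable (no change)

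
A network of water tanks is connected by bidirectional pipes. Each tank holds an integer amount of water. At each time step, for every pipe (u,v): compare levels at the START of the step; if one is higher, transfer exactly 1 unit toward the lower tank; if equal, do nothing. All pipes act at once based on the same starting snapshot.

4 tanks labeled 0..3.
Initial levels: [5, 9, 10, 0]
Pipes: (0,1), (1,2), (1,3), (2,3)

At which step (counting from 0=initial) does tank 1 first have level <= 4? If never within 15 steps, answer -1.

Answer: 4

Derivation:
Step 1: flows [1->0,2->1,1->3,2->3] -> levels [6 8 8 2]
Step 2: flows [1->0,1=2,1->3,2->3] -> levels [7 6 7 4]
Step 3: flows [0->1,2->1,1->3,2->3] -> levels [6 7 5 6]
Step 4: flows [1->0,1->2,1->3,3->2] -> levels [7 4 7 6]
Tank 1 first reaches <=4 at step 4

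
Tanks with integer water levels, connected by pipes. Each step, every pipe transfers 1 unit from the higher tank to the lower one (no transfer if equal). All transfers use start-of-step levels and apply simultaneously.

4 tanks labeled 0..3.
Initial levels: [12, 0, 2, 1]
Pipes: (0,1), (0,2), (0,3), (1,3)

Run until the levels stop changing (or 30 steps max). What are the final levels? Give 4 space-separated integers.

Answer: 5 3 4 3

Derivation:
Step 1: flows [0->1,0->2,0->3,3->1] -> levels [9 2 3 1]
Step 2: flows [0->1,0->2,0->3,1->3] -> levels [6 2 4 3]
Step 3: flows [0->1,0->2,0->3,3->1] -> levels [3 4 5 3]
Step 4: flows [1->0,2->0,0=3,1->3] -> levels [5 2 4 4]
Step 5: flows [0->1,0->2,0->3,3->1] -> levels [2 4 5 4]
Step 6: flows [1->0,2->0,3->0,1=3] -> levels [5 3 4 3]
Step 7: flows [0->1,0->2,0->3,1=3] -> levels [2 4 5 4]
  -> period-2 cycle: step 7 state = step 5 state; never stabilizes
  -> state at step 30: (30-5) mod 2 = 1, same as step 6 -> [5 3 4 3]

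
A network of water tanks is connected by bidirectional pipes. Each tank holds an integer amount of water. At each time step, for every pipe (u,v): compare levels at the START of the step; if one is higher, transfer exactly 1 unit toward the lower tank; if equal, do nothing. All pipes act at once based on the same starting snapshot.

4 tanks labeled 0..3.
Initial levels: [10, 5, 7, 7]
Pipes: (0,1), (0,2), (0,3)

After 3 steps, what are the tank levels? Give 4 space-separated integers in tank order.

Step 1: flows [0->1,0->2,0->3] -> levels [7 6 8 8]
Step 2: flows [0->1,2->0,3->0] -> levels [8 7 7 7]
Step 3: flows [0->1,0->2,0->3] -> levels [5 8 8 8]

Answer: 5 8 8 8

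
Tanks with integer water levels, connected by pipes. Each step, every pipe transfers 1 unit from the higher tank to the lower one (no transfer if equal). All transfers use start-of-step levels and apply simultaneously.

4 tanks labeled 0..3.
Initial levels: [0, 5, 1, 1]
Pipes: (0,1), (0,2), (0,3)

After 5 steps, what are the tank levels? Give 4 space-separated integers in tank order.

Answer: 1 2 2 2

Derivation:
Step 1: flows [1->0,2->0,3->0] -> levels [3 4 0 0]
Step 2: flows [1->0,0->2,0->3] -> levels [2 3 1 1]
Step 3: flows [1->0,0->2,0->3] -> levels [1 2 2 2]
Step 4: flows [1->0,2->0,3->0] -> levels [4 1 1 1]
Step 5: flows [0->1,0->2,0->3] -> levels [1 2 2 2]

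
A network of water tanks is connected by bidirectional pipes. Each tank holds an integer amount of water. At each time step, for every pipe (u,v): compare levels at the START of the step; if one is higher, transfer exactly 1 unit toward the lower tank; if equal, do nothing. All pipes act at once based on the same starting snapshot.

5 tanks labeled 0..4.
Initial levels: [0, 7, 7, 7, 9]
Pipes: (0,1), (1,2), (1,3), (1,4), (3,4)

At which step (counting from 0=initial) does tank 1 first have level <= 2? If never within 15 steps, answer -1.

Answer: -1

Derivation:
Step 1: flows [1->0,1=2,1=3,4->1,4->3] -> levels [1 7 7 8 7]
Step 2: flows [1->0,1=2,3->1,1=4,3->4] -> levels [2 7 7 6 8]
Step 3: flows [1->0,1=2,1->3,4->1,4->3] -> levels [3 6 7 8 6]
Step 4: flows [1->0,2->1,3->1,1=4,3->4] -> levels [4 7 6 6 7]
Step 5: flows [1->0,1->2,1->3,1=4,4->3] -> levels [5 4 7 8 6]
Step 6: flows [0->1,2->1,3->1,4->1,3->4] -> levels [4 8 6 6 6]
Step 7: flows [1->0,1->2,1->3,1->4,3=4] -> levels [5 4 7 7 7]
Step 8: flows [0->1,2->1,3->1,4->1,3=4] -> levels [4 8 6 6 6]
  -> period-2 cycle (repeats step 6); tank 1 never drops to <=2
Tank 1 never reaches <=2 within 15 steps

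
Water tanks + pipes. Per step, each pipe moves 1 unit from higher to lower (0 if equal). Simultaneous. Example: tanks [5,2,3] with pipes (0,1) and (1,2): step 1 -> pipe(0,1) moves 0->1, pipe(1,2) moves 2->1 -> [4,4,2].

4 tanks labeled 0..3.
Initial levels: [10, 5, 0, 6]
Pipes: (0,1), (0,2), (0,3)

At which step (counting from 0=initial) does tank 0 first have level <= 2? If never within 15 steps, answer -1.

Answer: -1

Derivation:
Step 1: flows [0->1,0->2,0->3] -> levels [7 6 1 7]
Step 2: flows [0->1,0->2,0=3] -> levels [5 7 2 7]
Step 3: flows [1->0,0->2,3->0] -> levels [6 6 3 6]
Step 4: flows [0=1,0->2,0=3] -> levels [5 6 4 6]
Step 5: flows [1->0,0->2,3->0] -> levels [6 5 5 5]
Step 6: flows [0->1,0->2,0->3] -> levels [3 6 6 6]
Step 7: flows [1->0,2->0,3->0] -> levels [6 5 5 5]
  -> period-2 cycle (repeats step 5); tank 0 never drops to <=2
Tank 0 never reaches <=2 within 15 steps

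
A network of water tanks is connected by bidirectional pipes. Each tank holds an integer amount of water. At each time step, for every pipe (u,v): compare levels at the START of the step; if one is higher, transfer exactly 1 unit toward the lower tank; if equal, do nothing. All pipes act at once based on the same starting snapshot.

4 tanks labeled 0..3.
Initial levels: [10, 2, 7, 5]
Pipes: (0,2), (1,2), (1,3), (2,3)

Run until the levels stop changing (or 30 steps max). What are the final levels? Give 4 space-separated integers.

Answer: 7 6 5 6

Derivation:
Step 1: flows [0->2,2->1,3->1,2->3] -> levels [9 4 6 5]
Step 2: flows [0->2,2->1,3->1,2->3] -> levels [8 6 5 5]
Step 3: flows [0->2,1->2,1->3,2=3] -> levels [7 4 7 6]
Step 4: flows [0=2,2->1,3->1,2->3] -> levels [7 6 5 6]
Step 5: flows [0->2,1->2,1=3,3->2] -> levels [6 5 8 5]
Step 6: flows [2->0,2->1,1=3,2->3] -> levels [7 6 5 6]
  -> period-2 cycle: step 6 state = step 4 state; never stabilizes
  -> state at step 30: (30-4) mod 2 = 0, same as step 4 -> [7 6 5 6]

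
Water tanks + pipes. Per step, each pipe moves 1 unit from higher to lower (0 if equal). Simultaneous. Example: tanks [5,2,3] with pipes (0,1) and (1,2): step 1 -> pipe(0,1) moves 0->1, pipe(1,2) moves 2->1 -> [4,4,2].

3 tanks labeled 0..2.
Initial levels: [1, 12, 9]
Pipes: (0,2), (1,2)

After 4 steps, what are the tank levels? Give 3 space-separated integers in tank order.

Answer: 5 9 8

Derivation:
Step 1: flows [2->0,1->2] -> levels [2 11 9]
Step 2: flows [2->0,1->2] -> levels [3 10 9]
Step 3: flows [2->0,1->2] -> levels [4 9 9]
Step 4: flows [2->0,1=2] -> levels [5 9 8]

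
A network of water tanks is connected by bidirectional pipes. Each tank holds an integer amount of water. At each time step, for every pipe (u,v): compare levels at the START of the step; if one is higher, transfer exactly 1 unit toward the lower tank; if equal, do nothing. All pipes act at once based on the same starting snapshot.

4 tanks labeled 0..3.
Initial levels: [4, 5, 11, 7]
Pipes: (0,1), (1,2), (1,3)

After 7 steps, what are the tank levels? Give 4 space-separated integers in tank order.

Step 1: flows [1->0,2->1,3->1] -> levels [5 6 10 6]
Step 2: flows [1->0,2->1,1=3] -> levels [6 6 9 6]
Step 3: flows [0=1,2->1,1=3] -> levels [6 7 8 6]
Step 4: flows [1->0,2->1,1->3] -> levels [7 6 7 7]
Step 5: flows [0->1,2->1,3->1] -> levels [6 9 6 6]
Step 6: flows [1->0,1->2,1->3] -> levels [7 6 7 7]
  -> period-2 cycle: step 6 state = step 4 state
  -> state at step 7: (7-4) mod 2 = 1, same as step 5 -> [6 9 6 6]

Answer: 6 9 6 6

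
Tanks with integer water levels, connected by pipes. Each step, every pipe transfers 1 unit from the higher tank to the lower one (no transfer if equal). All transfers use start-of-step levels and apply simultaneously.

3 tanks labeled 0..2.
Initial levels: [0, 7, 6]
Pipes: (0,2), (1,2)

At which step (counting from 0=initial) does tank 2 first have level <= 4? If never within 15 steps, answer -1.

Step 1: flows [2->0,1->2] -> levels [1 6 6]
Step 2: flows [2->0,1=2] -> levels [2 6 5]
Step 3: flows [2->0,1->2] -> levels [3 5 5]
Step 4: flows [2->0,1=2] -> levels [4 5 4]
Tank 2 first reaches <=4 at step 4

Answer: 4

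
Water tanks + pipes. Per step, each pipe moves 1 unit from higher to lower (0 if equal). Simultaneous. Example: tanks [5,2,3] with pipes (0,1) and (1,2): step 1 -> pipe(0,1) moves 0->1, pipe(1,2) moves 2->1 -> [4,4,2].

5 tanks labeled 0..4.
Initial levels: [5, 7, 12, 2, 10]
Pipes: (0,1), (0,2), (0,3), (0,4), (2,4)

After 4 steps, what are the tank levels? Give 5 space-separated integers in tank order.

Step 1: flows [1->0,2->0,0->3,4->0,2->4] -> levels [7 6 10 3 10]
Step 2: flows [0->1,2->0,0->3,4->0,2=4] -> levels [7 7 9 4 9]
Step 3: flows [0=1,2->0,0->3,4->0,2=4] -> levels [8 7 8 5 8]
Step 4: flows [0->1,0=2,0->3,0=4,2=4] -> levels [6 8 8 6 8]

Answer: 6 8 8 6 8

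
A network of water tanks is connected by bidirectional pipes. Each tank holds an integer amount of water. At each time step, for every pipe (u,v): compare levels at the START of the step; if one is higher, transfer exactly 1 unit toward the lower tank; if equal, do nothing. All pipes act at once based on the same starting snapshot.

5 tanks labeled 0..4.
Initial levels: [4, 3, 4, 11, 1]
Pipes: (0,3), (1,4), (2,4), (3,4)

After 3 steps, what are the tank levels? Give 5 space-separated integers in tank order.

Step 1: flows [3->0,1->4,2->4,3->4] -> levels [5 2 3 9 4]
Step 2: flows [3->0,4->1,4->2,3->4] -> levels [6 3 4 7 3]
Step 3: flows [3->0,1=4,2->4,3->4] -> levels [7 3 3 5 5]

Answer: 7 3 3 5 5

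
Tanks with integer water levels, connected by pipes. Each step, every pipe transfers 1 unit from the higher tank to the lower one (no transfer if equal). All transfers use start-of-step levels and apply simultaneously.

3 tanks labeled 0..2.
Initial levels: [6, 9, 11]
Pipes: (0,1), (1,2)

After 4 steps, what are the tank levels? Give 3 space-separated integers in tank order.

Step 1: flows [1->0,2->1] -> levels [7 9 10]
Step 2: flows [1->0,2->1] -> levels [8 9 9]
Step 3: flows [1->0,1=2] -> levels [9 8 9]
Step 4: flows [0->1,2->1] -> levels [8 10 8]

Answer: 8 10 8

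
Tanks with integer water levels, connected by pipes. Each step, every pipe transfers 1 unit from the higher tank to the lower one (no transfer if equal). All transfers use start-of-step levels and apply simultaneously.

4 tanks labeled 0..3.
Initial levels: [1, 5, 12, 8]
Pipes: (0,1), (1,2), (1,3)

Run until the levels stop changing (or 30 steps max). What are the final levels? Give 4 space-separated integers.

Step 1: flows [1->0,2->1,3->1] -> levels [2 6 11 7]
Step 2: flows [1->0,2->1,3->1] -> levels [3 7 10 6]
Step 3: flows [1->0,2->1,1->3] -> levels [4 6 9 7]
Step 4: flows [1->0,2->1,3->1] -> levels [5 7 8 6]
Step 5: flows [1->0,2->1,1->3] -> levels [6 6 7 7]
Step 6: flows [0=1,2->1,3->1] -> levels [6 8 6 6]
Step 7: flows [1->0,1->2,1->3] -> levels [7 5 7 7]
Step 8: flows [0->1,2->1,3->1] -> levels [6 8 6 6]
  -> period-2 cycle: step 8 state = step 6 state; never stabilizes
  -> state at step 30: (30-6) mod 2 = 0, same as step 6 -> [6 8 6 6]

Answer: 6 8 6 6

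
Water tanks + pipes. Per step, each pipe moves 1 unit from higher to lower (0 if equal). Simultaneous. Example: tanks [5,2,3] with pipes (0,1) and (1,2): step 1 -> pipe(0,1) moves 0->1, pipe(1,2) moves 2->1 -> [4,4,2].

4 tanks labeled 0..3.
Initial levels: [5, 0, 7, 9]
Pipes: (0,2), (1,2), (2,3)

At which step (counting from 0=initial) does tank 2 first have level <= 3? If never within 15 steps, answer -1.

Step 1: flows [2->0,2->1,3->2] -> levels [6 1 6 8]
Step 2: flows [0=2,2->1,3->2] -> levels [6 2 6 7]
Step 3: flows [0=2,2->1,3->2] -> levels [6 3 6 6]
Step 4: flows [0=2,2->1,2=3] -> levels [6 4 5 6]
Step 5: flows [0->2,2->1,3->2] -> levels [5 5 6 5]
Step 6: flows [2->0,2->1,2->3] -> levels [6 6 3 6]
Tank 2 first reaches <=3 at step 6

Answer: 6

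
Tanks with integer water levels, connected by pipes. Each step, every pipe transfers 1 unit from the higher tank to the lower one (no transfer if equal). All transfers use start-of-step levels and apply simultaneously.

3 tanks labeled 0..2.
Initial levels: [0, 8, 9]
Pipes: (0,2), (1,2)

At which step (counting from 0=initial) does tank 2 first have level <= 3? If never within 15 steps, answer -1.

Step 1: flows [2->0,2->1] -> levels [1 9 7]
Step 2: flows [2->0,1->2] -> levels [2 8 7]
Step 3: flows [2->0,1->2] -> levels [3 7 7]
Step 4: flows [2->0,1=2] -> levels [4 7 6]
Step 5: flows [2->0,1->2] -> levels [5 6 6]
Step 6: flows [2->0,1=2] -> levels [6 6 5]
Step 7: flows [0->2,1->2] -> levels [5 5 7]
Step 8: flows [2->0,2->1] -> levels [6 6 5]
  -> period-2 cycle (repeats step 6); tank 2 never drops to <=3
Tank 2 never reaches <=3 within 15 steps

Answer: -1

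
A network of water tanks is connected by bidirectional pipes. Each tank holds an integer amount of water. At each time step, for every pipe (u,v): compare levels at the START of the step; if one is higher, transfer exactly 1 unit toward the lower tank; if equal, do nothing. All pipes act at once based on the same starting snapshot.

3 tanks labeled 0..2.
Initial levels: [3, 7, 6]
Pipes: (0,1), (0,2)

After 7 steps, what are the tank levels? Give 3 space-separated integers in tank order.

Step 1: flows [1->0,2->0] -> levels [5 6 5]
Step 2: flows [1->0,0=2] -> levels [6 5 5]
Step 3: flows [0->1,0->2] -> levels [4 6 6]
Step 4: flows [1->0,2->0] -> levels [6 5 5]
  -> period-2 cycle: step 4 state = step 2 state
  -> state at step 7: (7-2) mod 2 = 1, same as step 3 -> [4 6 6]

Answer: 4 6 6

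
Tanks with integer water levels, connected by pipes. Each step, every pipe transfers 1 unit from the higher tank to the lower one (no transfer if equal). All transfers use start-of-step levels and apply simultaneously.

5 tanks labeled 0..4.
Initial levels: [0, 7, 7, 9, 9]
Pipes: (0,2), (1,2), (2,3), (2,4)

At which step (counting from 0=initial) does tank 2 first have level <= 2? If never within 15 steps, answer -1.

Step 1: flows [2->0,1=2,3->2,4->2] -> levels [1 7 8 8 8]
Step 2: flows [2->0,2->1,2=3,2=4] -> levels [2 8 6 8 8]
Step 3: flows [2->0,1->2,3->2,4->2] -> levels [3 7 8 7 7]
Step 4: flows [2->0,2->1,2->3,2->4] -> levels [4 8 4 8 8]
Step 5: flows [0=2,1->2,3->2,4->2] -> levels [4 7 7 7 7]
Step 6: flows [2->0,1=2,2=3,2=4] -> levels [5 7 6 7 7]
Step 7: flows [2->0,1->2,3->2,4->2] -> levels [6 6 8 6 6]
Step 8: flows [2->0,2->1,2->3,2->4] -> levels [7 7 4 7 7]
Step 9: flows [0->2,1->2,3->2,4->2] -> levels [6 6 8 6 6]
  -> period-2 cycle (repeats step 7); tank 2 never drops to <=2
Tank 2 never reaches <=2 within 15 steps

Answer: -1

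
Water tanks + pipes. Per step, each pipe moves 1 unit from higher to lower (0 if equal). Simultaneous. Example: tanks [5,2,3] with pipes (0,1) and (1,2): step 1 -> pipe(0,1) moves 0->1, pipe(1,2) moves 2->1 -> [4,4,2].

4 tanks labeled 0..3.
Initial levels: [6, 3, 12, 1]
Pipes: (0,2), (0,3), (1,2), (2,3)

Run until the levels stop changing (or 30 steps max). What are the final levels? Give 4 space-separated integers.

Answer: 5 5 7 5

Derivation:
Step 1: flows [2->0,0->3,2->1,2->3] -> levels [6 4 9 3]
Step 2: flows [2->0,0->3,2->1,2->3] -> levels [6 5 6 5]
Step 3: flows [0=2,0->3,2->1,2->3] -> levels [5 6 4 7]
Step 4: flows [0->2,3->0,1->2,3->2] -> levels [5 5 7 5]
Step 5: flows [2->0,0=3,2->1,2->3] -> levels [6 6 4 6]
Step 6: flows [0->2,0=3,1->2,3->2] -> levels [5 5 7 5]
  -> period-2 cycle: step 6 state = step 4 state; never stabilizes
  -> state at step 30: (30-4) mod 2 = 0, same as step 4 -> [5 5 7 5]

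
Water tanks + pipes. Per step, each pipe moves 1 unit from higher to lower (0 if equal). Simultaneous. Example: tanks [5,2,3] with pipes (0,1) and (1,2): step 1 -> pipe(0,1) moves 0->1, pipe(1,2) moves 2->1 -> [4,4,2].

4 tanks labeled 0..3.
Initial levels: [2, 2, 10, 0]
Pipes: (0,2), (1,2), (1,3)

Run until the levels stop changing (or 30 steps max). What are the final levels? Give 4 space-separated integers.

Step 1: flows [2->0,2->1,1->3] -> levels [3 2 8 1]
Step 2: flows [2->0,2->1,1->3] -> levels [4 2 6 2]
Step 3: flows [2->0,2->1,1=3] -> levels [5 3 4 2]
Step 4: flows [0->2,2->1,1->3] -> levels [4 3 4 3]
Step 5: flows [0=2,2->1,1=3] -> levels [4 4 3 3]
Step 6: flows [0->2,1->2,1->3] -> levels [3 2 5 4]
Step 7: flows [2->0,2->1,3->1] -> levels [4 4 3 3]
  -> period-2 cycle: step 7 state = step 5 state; never stabilizes
  -> state at step 30: (30-5) mod 2 = 1, same as step 6 -> [3 2 5 4]

Answer: 3 2 5 4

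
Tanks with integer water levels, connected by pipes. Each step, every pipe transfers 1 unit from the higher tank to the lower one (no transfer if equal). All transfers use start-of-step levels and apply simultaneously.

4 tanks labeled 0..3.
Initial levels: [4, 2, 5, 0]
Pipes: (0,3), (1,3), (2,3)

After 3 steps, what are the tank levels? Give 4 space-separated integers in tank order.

Answer: 3 3 3 2

Derivation:
Step 1: flows [0->3,1->3,2->3] -> levels [3 1 4 3]
Step 2: flows [0=3,3->1,2->3] -> levels [3 2 3 3]
Step 3: flows [0=3,3->1,2=3] -> levels [3 3 3 2]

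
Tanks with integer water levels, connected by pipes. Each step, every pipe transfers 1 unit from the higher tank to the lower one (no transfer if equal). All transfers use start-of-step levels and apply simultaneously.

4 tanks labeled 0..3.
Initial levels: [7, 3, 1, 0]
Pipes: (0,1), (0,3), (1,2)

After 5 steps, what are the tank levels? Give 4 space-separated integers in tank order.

Step 1: flows [0->1,0->3,1->2] -> levels [5 3 2 1]
Step 2: flows [0->1,0->3,1->2] -> levels [3 3 3 2]
Step 3: flows [0=1,0->3,1=2] -> levels [2 3 3 3]
Step 4: flows [1->0,3->0,1=2] -> levels [4 2 3 2]
Step 5: flows [0->1,0->3,2->1] -> levels [2 4 2 3]

Answer: 2 4 2 3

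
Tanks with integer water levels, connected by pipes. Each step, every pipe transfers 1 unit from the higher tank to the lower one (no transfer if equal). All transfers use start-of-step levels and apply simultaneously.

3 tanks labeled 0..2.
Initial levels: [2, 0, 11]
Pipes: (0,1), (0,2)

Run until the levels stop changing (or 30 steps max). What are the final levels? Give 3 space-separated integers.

Answer: 3 5 5

Derivation:
Step 1: flows [0->1,2->0] -> levels [2 1 10]
Step 2: flows [0->1,2->0] -> levels [2 2 9]
Step 3: flows [0=1,2->0] -> levels [3 2 8]
Step 4: flows [0->1,2->0] -> levels [3 3 7]
Step 5: flows [0=1,2->0] -> levels [4 3 6]
Step 6: flows [0->1,2->0] -> levels [4 4 5]
Step 7: flows [0=1,2->0] -> levels [5 4 4]
Step 8: flows [0->1,0->2] -> levels [3 5 5]
Step 9: flows [1->0,2->0] -> levels [5 4 4]
  -> period-2 cycle: step 9 state = step 7 state; never stabilizes
  -> state at step 30: (30-7) mod 2 = 1, same as step 8 -> [3 5 5]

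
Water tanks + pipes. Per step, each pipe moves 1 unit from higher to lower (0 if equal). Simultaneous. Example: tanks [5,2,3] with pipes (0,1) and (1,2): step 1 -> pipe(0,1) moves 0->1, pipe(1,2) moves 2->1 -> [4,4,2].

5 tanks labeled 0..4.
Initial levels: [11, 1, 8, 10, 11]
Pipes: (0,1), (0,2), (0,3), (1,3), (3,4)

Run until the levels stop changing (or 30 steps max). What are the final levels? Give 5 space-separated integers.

Answer: 9 8 8 7 9

Derivation:
Step 1: flows [0->1,0->2,0->3,3->1,4->3] -> levels [8 3 9 11 10]
Step 2: flows [0->1,2->0,3->0,3->1,3->4] -> levels [9 5 8 8 11]
Step 3: flows [0->1,0->2,0->3,3->1,4->3] -> levels [6 7 9 9 10]
Step 4: flows [1->0,2->0,3->0,3->1,4->3] -> levels [9 7 8 8 9]
Step 5: flows [0->1,0->2,0->3,3->1,4->3] -> levels [6 9 9 9 8]
Step 6: flows [1->0,2->0,3->0,1=3,3->4] -> levels [9 8 8 7 9]
Step 7: flows [0->1,0->2,0->3,1->3,4->3] -> levels [6 8 9 10 8]
Step 8: flows [1->0,2->0,3->0,3->1,3->4] -> levels [9 8 8 7 9]
  -> period-2 cycle: step 8 state = step 6 state; never stabilizes
  -> state at step 30: (30-6) mod 2 = 0, same as step 6 -> [9 8 8 7 9]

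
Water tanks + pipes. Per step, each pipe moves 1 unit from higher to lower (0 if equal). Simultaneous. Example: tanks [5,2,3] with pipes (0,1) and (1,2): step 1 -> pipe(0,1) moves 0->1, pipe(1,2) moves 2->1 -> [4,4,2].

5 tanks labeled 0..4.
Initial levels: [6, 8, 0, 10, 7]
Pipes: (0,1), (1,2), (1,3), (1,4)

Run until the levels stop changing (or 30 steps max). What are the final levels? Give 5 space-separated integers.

Answer: 6 8 5 6 6

Derivation:
Step 1: flows [1->0,1->2,3->1,1->4] -> levels [7 6 1 9 8]
Step 2: flows [0->1,1->2,3->1,4->1] -> levels [6 8 2 8 7]
Step 3: flows [1->0,1->2,1=3,1->4] -> levels [7 5 3 8 8]
Step 4: flows [0->1,1->2,3->1,4->1] -> levels [6 7 4 7 7]
Step 5: flows [1->0,1->2,1=3,1=4] -> levels [7 5 5 7 7]
Step 6: flows [0->1,1=2,3->1,4->1] -> levels [6 8 5 6 6]
Step 7: flows [1->0,1->2,1->3,1->4] -> levels [7 4 6 7 7]
Step 8: flows [0->1,2->1,3->1,4->1] -> levels [6 8 5 6 6]
  -> period-2 cycle: step 8 state = step 6 state; never stabilizes
  -> state at step 30: (30-6) mod 2 = 0, same as step 6 -> [6 8 5 6 6]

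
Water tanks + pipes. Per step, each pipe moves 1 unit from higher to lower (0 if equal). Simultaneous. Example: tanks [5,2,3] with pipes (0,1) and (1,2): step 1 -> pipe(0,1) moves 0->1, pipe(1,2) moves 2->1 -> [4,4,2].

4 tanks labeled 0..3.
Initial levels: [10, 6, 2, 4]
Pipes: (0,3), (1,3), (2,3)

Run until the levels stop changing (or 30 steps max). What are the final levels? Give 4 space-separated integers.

Step 1: flows [0->3,1->3,3->2] -> levels [9 5 3 5]
Step 2: flows [0->3,1=3,3->2] -> levels [8 5 4 5]
Step 3: flows [0->3,1=3,3->2] -> levels [7 5 5 5]
Step 4: flows [0->3,1=3,2=3] -> levels [6 5 5 6]
Step 5: flows [0=3,3->1,3->2] -> levels [6 6 6 4]
Step 6: flows [0->3,1->3,2->3] -> levels [5 5 5 7]
Step 7: flows [3->0,3->1,3->2] -> levels [6 6 6 4]
  -> period-2 cycle: step 7 state = step 5 state; never stabilizes
  -> state at step 30: (30-5) mod 2 = 1, same as step 6 -> [5 5 5 7]

Answer: 5 5 5 7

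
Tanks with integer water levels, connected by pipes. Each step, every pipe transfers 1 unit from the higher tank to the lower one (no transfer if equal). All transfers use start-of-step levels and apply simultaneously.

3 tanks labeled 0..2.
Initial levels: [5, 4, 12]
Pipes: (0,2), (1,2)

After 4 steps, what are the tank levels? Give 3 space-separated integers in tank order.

Answer: 7 6 8

Derivation:
Step 1: flows [2->0,2->1] -> levels [6 5 10]
Step 2: flows [2->0,2->1] -> levels [7 6 8]
Step 3: flows [2->0,2->1] -> levels [8 7 6]
Step 4: flows [0->2,1->2] -> levels [7 6 8]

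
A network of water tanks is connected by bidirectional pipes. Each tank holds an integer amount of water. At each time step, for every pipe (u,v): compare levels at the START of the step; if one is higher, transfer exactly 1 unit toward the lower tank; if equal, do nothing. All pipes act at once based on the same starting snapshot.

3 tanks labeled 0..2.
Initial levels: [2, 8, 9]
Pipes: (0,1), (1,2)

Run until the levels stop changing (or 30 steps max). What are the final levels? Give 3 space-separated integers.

Answer: 7 5 7

Derivation:
Step 1: flows [1->0,2->1] -> levels [3 8 8]
Step 2: flows [1->0,1=2] -> levels [4 7 8]
Step 3: flows [1->0,2->1] -> levels [5 7 7]
Step 4: flows [1->0,1=2] -> levels [6 6 7]
Step 5: flows [0=1,2->1] -> levels [6 7 6]
Step 6: flows [1->0,1->2] -> levels [7 5 7]
Step 7: flows [0->1,2->1] -> levels [6 7 6]
  -> period-2 cycle: step 7 state = step 5 state; never stabilizes
  -> state at step 30: (30-5) mod 2 = 1, same as step 6 -> [7 5 7]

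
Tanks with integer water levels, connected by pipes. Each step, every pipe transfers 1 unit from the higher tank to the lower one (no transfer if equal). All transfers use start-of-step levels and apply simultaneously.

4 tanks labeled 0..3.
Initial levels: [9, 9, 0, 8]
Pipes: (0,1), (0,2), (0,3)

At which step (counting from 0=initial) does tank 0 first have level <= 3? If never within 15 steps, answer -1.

Step 1: flows [0=1,0->2,0->3] -> levels [7 9 1 9]
Step 2: flows [1->0,0->2,3->0] -> levels [8 8 2 8]
Step 3: flows [0=1,0->2,0=3] -> levels [7 8 3 8]
Step 4: flows [1->0,0->2,3->0] -> levels [8 7 4 7]
Step 5: flows [0->1,0->2,0->3] -> levels [5 8 5 8]
Step 6: flows [1->0,0=2,3->0] -> levels [7 7 5 7]
Step 7: flows [0=1,0->2,0=3] -> levels [6 7 6 7]
Step 8: flows [1->0,0=2,3->0] -> levels [8 6 6 6]
Step 9: flows [0->1,0->2,0->3] -> levels [5 7 7 7]
Step 10: flows [1->0,2->0,3->0] -> levels [8 6 6 6]
  -> period-2 cycle (repeats step 8); tank 0 never drops to <=3
Tank 0 never reaches <=3 within 15 steps

Answer: -1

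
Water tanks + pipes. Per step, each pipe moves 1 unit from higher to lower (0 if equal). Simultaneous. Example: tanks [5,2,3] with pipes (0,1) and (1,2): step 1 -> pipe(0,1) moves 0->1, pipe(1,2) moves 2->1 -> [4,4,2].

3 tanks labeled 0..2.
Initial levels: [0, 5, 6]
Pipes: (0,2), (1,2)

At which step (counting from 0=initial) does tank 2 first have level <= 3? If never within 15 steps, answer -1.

Answer: 4

Derivation:
Step 1: flows [2->0,2->1] -> levels [1 6 4]
Step 2: flows [2->0,1->2] -> levels [2 5 4]
Step 3: flows [2->0,1->2] -> levels [3 4 4]
Step 4: flows [2->0,1=2] -> levels [4 4 3]
Tank 2 first reaches <=3 at step 4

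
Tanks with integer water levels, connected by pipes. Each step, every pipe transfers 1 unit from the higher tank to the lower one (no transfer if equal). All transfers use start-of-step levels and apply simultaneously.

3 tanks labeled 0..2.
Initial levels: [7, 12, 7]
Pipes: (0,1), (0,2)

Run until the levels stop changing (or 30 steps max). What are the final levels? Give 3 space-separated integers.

Step 1: flows [1->0,0=2] -> levels [8 11 7]
Step 2: flows [1->0,0->2] -> levels [8 10 8]
Step 3: flows [1->0,0=2] -> levels [9 9 8]
Step 4: flows [0=1,0->2] -> levels [8 9 9]
Step 5: flows [1->0,2->0] -> levels [10 8 8]
Step 6: flows [0->1,0->2] -> levels [8 9 9]
  -> period-2 cycle: step 6 state = step 4 state; never stabilizes
  -> state at step 30: (30-4) mod 2 = 0, same as step 4 -> [8 9 9]

Answer: 8 9 9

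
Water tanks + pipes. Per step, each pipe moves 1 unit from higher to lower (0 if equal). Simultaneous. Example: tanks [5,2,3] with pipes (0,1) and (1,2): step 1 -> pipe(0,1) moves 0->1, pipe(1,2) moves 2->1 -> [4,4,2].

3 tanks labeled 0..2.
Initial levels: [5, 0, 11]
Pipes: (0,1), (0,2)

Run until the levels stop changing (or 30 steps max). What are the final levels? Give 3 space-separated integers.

Step 1: flows [0->1,2->0] -> levels [5 1 10]
Step 2: flows [0->1,2->0] -> levels [5 2 9]
Step 3: flows [0->1,2->0] -> levels [5 3 8]
Step 4: flows [0->1,2->0] -> levels [5 4 7]
Step 5: flows [0->1,2->0] -> levels [5 5 6]
Step 6: flows [0=1,2->0] -> levels [6 5 5]
Step 7: flows [0->1,0->2] -> levels [4 6 6]
Step 8: flows [1->0,2->0] -> levels [6 5 5]
  -> period-2 cycle: step 8 state = step 6 state; never stabilizes
  -> state at step 30: (30-6) mod 2 = 0, same as step 6 -> [6 5 5]

Answer: 6 5 5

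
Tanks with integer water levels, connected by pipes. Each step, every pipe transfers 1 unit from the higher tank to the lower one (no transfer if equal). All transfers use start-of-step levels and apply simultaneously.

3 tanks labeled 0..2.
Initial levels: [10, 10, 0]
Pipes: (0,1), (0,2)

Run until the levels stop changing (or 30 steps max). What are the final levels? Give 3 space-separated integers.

Answer: 8 6 6

Derivation:
Step 1: flows [0=1,0->2] -> levels [9 10 1]
Step 2: flows [1->0,0->2] -> levels [9 9 2]
Step 3: flows [0=1,0->2] -> levels [8 9 3]
Step 4: flows [1->0,0->2] -> levels [8 8 4]
Step 5: flows [0=1,0->2] -> levels [7 8 5]
Step 6: flows [1->0,0->2] -> levels [7 7 6]
Step 7: flows [0=1,0->2] -> levels [6 7 7]
Step 8: flows [1->0,2->0] -> levels [8 6 6]
Step 9: flows [0->1,0->2] -> levels [6 7 7]
  -> period-2 cycle: step 9 state = step 7 state; never stabilizes
  -> state at step 30: (30-7) mod 2 = 1, same as step 8 -> [8 6 6]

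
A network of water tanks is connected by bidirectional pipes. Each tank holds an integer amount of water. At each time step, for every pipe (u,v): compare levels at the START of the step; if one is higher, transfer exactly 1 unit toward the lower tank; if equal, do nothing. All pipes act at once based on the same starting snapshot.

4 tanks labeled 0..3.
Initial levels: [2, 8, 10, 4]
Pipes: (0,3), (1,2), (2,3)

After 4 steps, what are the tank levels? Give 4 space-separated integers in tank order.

Answer: 5 7 7 5

Derivation:
Step 1: flows [3->0,2->1,2->3] -> levels [3 9 8 4]
Step 2: flows [3->0,1->2,2->3] -> levels [4 8 8 4]
Step 3: flows [0=3,1=2,2->3] -> levels [4 8 7 5]
Step 4: flows [3->0,1->2,2->3] -> levels [5 7 7 5]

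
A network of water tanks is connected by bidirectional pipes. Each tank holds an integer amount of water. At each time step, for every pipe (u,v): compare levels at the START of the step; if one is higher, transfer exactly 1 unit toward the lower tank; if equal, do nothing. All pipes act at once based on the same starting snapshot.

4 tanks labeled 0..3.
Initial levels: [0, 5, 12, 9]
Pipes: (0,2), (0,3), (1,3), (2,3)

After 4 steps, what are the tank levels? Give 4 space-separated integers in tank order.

Answer: 7 7 7 5

Derivation:
Step 1: flows [2->0,3->0,3->1,2->3] -> levels [2 6 10 8]
Step 2: flows [2->0,3->0,3->1,2->3] -> levels [4 7 8 7]
Step 3: flows [2->0,3->0,1=3,2->3] -> levels [6 7 6 7]
Step 4: flows [0=2,3->0,1=3,3->2] -> levels [7 7 7 5]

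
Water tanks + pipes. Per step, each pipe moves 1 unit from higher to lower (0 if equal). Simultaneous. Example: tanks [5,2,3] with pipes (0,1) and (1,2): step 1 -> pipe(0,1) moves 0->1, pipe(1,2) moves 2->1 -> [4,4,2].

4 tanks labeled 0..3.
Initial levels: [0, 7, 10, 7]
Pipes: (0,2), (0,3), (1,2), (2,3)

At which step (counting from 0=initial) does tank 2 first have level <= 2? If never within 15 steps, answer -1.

Step 1: flows [2->0,3->0,2->1,2->3] -> levels [2 8 7 7]
Step 2: flows [2->0,3->0,1->2,2=3] -> levels [4 7 7 6]
Step 3: flows [2->0,3->0,1=2,2->3] -> levels [6 7 5 6]
Step 4: flows [0->2,0=3,1->2,3->2] -> levels [5 6 8 5]
Step 5: flows [2->0,0=3,2->1,2->3] -> levels [6 7 5 6]
  -> period-2 cycle (repeats step 3); tank 2 never drops to <=2
Tank 2 never reaches <=2 within 15 steps

Answer: -1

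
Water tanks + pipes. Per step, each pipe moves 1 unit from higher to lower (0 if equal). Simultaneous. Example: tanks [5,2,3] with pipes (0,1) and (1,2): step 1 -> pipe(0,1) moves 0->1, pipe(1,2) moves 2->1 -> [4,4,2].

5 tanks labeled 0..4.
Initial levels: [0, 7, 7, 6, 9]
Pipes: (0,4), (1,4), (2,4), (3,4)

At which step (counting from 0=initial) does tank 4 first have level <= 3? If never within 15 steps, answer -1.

Answer: 5

Derivation:
Step 1: flows [4->0,4->1,4->2,4->3] -> levels [1 8 8 7 5]
Step 2: flows [4->0,1->4,2->4,3->4] -> levels [2 7 7 6 7]
Step 3: flows [4->0,1=4,2=4,4->3] -> levels [3 7 7 7 5]
Step 4: flows [4->0,1->4,2->4,3->4] -> levels [4 6 6 6 7]
Step 5: flows [4->0,4->1,4->2,4->3] -> levels [5 7 7 7 3]
Tank 4 first reaches <=3 at step 5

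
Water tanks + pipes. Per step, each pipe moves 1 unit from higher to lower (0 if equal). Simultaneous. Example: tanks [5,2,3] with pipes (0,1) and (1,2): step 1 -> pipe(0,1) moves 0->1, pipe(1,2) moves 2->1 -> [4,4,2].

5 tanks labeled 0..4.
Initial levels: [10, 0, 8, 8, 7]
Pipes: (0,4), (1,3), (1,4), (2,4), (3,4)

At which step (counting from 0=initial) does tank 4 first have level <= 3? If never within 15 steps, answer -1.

Step 1: flows [0->4,3->1,4->1,2->4,3->4] -> levels [9 2 7 6 9]
Step 2: flows [0=4,3->1,4->1,4->2,4->3] -> levels [9 4 8 6 6]
Step 3: flows [0->4,3->1,4->1,2->4,3=4] -> levels [8 6 7 5 7]
Step 4: flows [0->4,1->3,4->1,2=4,4->3] -> levels [7 6 7 7 6]
Step 5: flows [0->4,3->1,1=4,2->4,3->4] -> levels [6 7 6 5 9]
Step 6: flows [4->0,1->3,4->1,4->2,4->3] -> levels [7 7 7 7 5]
Step 7: flows [0->4,1=3,1->4,2->4,3->4] -> levels [6 6 6 6 9]
Step 8: flows [4->0,1=3,4->1,4->2,4->3] -> levels [7 7 7 7 5]
  -> period-2 cycle (repeats step 6); tank 4 never drops to <=3
Tank 4 never reaches <=3 within 15 steps

Answer: -1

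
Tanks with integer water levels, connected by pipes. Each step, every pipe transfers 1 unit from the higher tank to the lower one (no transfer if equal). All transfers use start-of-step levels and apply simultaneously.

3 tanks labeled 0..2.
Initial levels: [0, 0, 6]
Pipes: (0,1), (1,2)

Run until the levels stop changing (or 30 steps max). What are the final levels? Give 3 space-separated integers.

Step 1: flows [0=1,2->1] -> levels [0 1 5]
Step 2: flows [1->0,2->1] -> levels [1 1 4]
Step 3: flows [0=1,2->1] -> levels [1 2 3]
Step 4: flows [1->0,2->1] -> levels [2 2 2]
Step 5: flows [0=1,1=2] -> levels [2 2 2]
  -> stable (no change)

Answer: 2 2 2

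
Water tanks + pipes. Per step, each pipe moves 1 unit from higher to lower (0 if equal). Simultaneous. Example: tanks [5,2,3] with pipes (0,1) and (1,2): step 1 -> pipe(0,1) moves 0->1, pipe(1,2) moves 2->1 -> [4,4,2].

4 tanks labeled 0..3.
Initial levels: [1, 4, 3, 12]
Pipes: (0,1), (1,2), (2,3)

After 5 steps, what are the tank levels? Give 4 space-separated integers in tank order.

Answer: 4 4 5 7

Derivation:
Step 1: flows [1->0,1->2,3->2] -> levels [2 2 5 11]
Step 2: flows [0=1,2->1,3->2] -> levels [2 3 5 10]
Step 3: flows [1->0,2->1,3->2] -> levels [3 3 5 9]
Step 4: flows [0=1,2->1,3->2] -> levels [3 4 5 8]
Step 5: flows [1->0,2->1,3->2] -> levels [4 4 5 7]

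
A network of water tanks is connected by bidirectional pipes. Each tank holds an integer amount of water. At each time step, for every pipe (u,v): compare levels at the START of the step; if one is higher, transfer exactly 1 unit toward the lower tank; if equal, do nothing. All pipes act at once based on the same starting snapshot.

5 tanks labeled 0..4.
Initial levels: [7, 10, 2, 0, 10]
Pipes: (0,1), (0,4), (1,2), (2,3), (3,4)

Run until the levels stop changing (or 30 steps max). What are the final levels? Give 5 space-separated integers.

Answer: 7 5 6 6 5

Derivation:
Step 1: flows [1->0,4->0,1->2,2->3,4->3] -> levels [9 8 2 2 8]
Step 2: flows [0->1,0->4,1->2,2=3,4->3] -> levels [7 8 3 3 8]
Step 3: flows [1->0,4->0,1->2,2=3,4->3] -> levels [9 6 4 4 6]
Step 4: flows [0->1,0->4,1->2,2=3,4->3] -> levels [7 6 5 5 6]
Step 5: flows [0->1,0->4,1->2,2=3,4->3] -> levels [5 6 6 6 6]
Step 6: flows [1->0,4->0,1=2,2=3,3=4] -> levels [7 5 6 6 5]
Step 7: flows [0->1,0->4,2->1,2=3,3->4] -> levels [5 7 5 5 7]
Step 8: flows [1->0,4->0,1->2,2=3,4->3] -> levels [7 5 6 6 5]
  -> period-2 cycle: step 8 state = step 6 state; never stabilizes
  -> state at step 30: (30-6) mod 2 = 0, same as step 6 -> [7 5 6 6 5]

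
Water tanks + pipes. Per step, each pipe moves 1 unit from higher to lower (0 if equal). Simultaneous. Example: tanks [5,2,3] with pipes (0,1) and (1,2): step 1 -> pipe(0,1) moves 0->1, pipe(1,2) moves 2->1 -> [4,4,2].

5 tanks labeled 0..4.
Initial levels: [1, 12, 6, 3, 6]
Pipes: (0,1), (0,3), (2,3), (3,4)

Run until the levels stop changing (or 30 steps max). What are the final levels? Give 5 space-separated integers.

Answer: 6 7 4 7 4

Derivation:
Step 1: flows [1->0,3->0,2->3,4->3] -> levels [3 11 5 4 5]
Step 2: flows [1->0,3->0,2->3,4->3] -> levels [5 10 4 5 4]
Step 3: flows [1->0,0=3,3->2,3->4] -> levels [6 9 5 3 5]
Step 4: flows [1->0,0->3,2->3,4->3] -> levels [6 8 4 6 4]
Step 5: flows [1->0,0=3,3->2,3->4] -> levels [7 7 5 4 5]
Step 6: flows [0=1,0->3,2->3,4->3] -> levels [6 7 4 7 4]
Step 7: flows [1->0,3->0,3->2,3->4] -> levels [8 6 5 4 5]
Step 8: flows [0->1,0->3,2->3,4->3] -> levels [6 7 4 7 4]
  -> period-2 cycle: step 8 state = step 6 state; never stabilizes
  -> state at step 30: (30-6) mod 2 = 0, same as step 6 -> [6 7 4 7 4]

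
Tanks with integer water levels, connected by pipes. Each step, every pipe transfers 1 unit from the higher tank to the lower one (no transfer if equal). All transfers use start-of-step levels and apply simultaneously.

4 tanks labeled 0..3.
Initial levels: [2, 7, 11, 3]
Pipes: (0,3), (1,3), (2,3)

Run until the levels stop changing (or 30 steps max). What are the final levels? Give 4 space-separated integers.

Step 1: flows [3->0,1->3,2->3] -> levels [3 6 10 4]
Step 2: flows [3->0,1->3,2->3] -> levels [4 5 9 5]
Step 3: flows [3->0,1=3,2->3] -> levels [5 5 8 5]
Step 4: flows [0=3,1=3,2->3] -> levels [5 5 7 6]
Step 5: flows [3->0,3->1,2->3] -> levels [6 6 6 5]
Step 6: flows [0->3,1->3,2->3] -> levels [5 5 5 8]
Step 7: flows [3->0,3->1,3->2] -> levels [6 6 6 5]
  -> period-2 cycle: step 7 state = step 5 state; never stabilizes
  -> state at step 30: (30-5) mod 2 = 1, same as step 6 -> [5 5 5 8]

Answer: 5 5 5 8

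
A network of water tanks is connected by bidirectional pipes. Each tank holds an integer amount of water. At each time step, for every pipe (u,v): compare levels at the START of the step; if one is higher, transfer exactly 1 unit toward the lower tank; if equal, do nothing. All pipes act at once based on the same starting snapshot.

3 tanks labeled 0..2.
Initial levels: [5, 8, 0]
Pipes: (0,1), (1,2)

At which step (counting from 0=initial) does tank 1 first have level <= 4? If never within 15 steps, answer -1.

Answer: 4

Derivation:
Step 1: flows [1->0,1->2] -> levels [6 6 1]
Step 2: flows [0=1,1->2] -> levels [6 5 2]
Step 3: flows [0->1,1->2] -> levels [5 5 3]
Step 4: flows [0=1,1->2] -> levels [5 4 4]
Tank 1 first reaches <=4 at step 4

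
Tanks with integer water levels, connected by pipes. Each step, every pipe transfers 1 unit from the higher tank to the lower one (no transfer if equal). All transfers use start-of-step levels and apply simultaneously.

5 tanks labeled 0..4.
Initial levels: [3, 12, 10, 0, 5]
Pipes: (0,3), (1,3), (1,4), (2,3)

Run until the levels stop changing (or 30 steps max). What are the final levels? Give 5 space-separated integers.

Step 1: flows [0->3,1->3,1->4,2->3] -> levels [2 10 9 3 6]
Step 2: flows [3->0,1->3,1->4,2->3] -> levels [3 8 8 4 7]
Step 3: flows [3->0,1->3,1->4,2->3] -> levels [4 6 7 5 8]
Step 4: flows [3->0,1->3,4->1,2->3] -> levels [5 6 6 6 7]
Step 5: flows [3->0,1=3,4->1,2=3] -> levels [6 7 6 5 6]
Step 6: flows [0->3,1->3,1->4,2->3] -> levels [5 5 5 8 7]
Step 7: flows [3->0,3->1,4->1,3->2] -> levels [6 7 6 5 6]
  -> period-2 cycle: step 7 state = step 5 state; never stabilizes
  -> state at step 30: (30-5) mod 2 = 1, same as step 6 -> [5 5 5 8 7]

Answer: 5 5 5 8 7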